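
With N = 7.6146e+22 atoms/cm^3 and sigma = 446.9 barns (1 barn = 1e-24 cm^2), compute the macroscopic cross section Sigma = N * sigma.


Sigma = N * sigma_barns * 1e-24
Sigma = 7.6146e+22 * 446.9 * 1e-24
Sigma = 34.030 /cm

34.030


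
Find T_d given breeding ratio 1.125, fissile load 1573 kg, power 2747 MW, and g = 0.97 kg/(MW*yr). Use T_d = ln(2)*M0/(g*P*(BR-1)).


Breeding gain G = BR - 1 = 1.125 - 1 = 0.125
Fissile production rate = g * P * G = 0.97 * 2747 * 0.125 = 333.07375 kg/yr
T_d = ln(2) * M0 / (g * P * G)
T_d = ln(2) * 1573 / 333.07375 = 3.2735 yr

3.2735


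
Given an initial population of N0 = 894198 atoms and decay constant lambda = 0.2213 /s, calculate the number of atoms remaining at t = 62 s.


N = N0 * exp(-lambda * t)
N = 894198 * exp(-0.2213 * 62)
N = 0.98322

0.98322


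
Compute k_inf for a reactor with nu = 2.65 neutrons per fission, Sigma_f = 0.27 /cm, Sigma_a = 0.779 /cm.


k_inf = nu * Sigma_f / Sigma_a
k_inf = 2.65 * 0.27 / 0.779
k_inf = 0.91849

0.91849


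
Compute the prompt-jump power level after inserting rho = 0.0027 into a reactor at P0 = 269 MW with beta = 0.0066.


P1/P0 = beta / (beta - rho)
P1/P0 = 0.0066 / (0.0066 - 0.0027) = 1.692308
P1 = 269 * 1.692308 = 455.23 MW

455.23


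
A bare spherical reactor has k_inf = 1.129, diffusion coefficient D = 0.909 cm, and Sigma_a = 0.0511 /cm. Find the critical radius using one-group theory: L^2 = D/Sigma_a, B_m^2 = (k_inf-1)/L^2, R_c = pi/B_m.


L^2 = D / Sigma_a = 0.909 / 0.0511 = 17.78865 cm^2
B_m^2 = (k_inf - 1) / L^2 = (1.129 - 1) / 17.78865 = 0.007251815 /cm^2
For a bare sphere: B_g = pi/R, so R_c = pi / sqrt(B_m^2)
R_c = pi / sqrt(0.007251815) = 36.892 cm

36.892


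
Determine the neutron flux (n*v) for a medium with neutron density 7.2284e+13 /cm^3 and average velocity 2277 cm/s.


phi = n * v
phi = 7.2284e+13 * 2277
phi = 1.6459e+17 /cm^2/s

1.6459e+17


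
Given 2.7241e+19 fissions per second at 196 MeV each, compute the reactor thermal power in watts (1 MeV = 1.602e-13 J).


P = fission_rate * E_MeV * 1.602e-13
P = 2.7241e+19 * 196 * 1.602e-13
P = 8.5535e+08 W

8.5535e+08


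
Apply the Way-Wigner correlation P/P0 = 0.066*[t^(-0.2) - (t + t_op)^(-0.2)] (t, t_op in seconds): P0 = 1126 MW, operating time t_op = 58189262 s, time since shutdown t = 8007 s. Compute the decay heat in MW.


P/P0 = 0.066 * [t^(-0.2) - (t + t_op)^(-0.2)]
P/P0 = 0.066 * [8007^(-0.2) - (8007 + 58189262)^(-0.2)]
P/P0 = 0.066 * [0.1656937 - 0.02799107] = 0.009088374
P = 1126 * 0.009088374 = 10.234 MW

10.234


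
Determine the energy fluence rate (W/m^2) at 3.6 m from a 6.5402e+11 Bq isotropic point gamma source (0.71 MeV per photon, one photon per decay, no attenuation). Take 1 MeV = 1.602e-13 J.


psi = A * E * 1.602e-13 / (4*pi*r^2)
psi = 6.5402e+11 * 0.71 * 1.602e-13 / (4*pi*3.6^2)
psi = 4.5677e-04 W/m^2

4.5677e-04


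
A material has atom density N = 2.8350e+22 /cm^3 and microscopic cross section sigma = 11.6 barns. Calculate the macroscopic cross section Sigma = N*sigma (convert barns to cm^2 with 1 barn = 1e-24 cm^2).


Sigma = N * sigma_barns * 1e-24
Sigma = 2.8350e+22 * 11.6 * 1e-24
Sigma = 0.32886 /cm

0.32886


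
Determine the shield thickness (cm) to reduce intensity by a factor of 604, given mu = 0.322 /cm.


x = ln(factor) / mu
x = ln(604) / 0.322
x = 19.887 cm

19.887


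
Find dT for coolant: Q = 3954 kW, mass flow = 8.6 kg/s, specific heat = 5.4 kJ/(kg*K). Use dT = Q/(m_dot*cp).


dT = Q / (m_dot * cp)
dT = 3954 / (8.6 * 5.4)
dT = 85.142 C

85.142


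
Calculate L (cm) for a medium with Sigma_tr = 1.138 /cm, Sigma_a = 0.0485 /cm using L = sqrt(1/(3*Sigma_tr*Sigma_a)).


D = 1 / (3 * Sigma_tr) = 1 / (3 * 1.138) = 0.2929115 cm
L = sqrt(D / Sigma_a)
L = sqrt(0.2929115 / 0.0485)
L = 2.4575 cm

2.4575


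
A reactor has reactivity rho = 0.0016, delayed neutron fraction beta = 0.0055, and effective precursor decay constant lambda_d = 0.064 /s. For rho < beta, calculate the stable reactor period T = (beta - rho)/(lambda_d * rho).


T = (beta - rho) / (lambda_d * rho)
T = (0.0055 - 0.0016) / (0.064 * 0.0016)
T = 38.086 s

38.086


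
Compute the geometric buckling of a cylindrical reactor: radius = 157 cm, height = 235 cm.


B^2 = (2.405/R)^2 + (pi/H)^2
B^2 = (2.405/157)^2 + (pi/235)^2
B^2 = 4.1337e-04 /cm^2

4.1337e-04


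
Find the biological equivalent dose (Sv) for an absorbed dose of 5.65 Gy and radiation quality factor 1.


H = D * Q
H = 5.65 * 1
H = 5.6500 Sv

5.6500


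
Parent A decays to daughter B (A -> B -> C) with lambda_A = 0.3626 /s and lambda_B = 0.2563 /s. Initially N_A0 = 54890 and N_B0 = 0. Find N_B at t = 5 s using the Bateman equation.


N_B(t) = lambda_A * N_A0 / (lambda_B - lambda_A) * [exp(-lambda_A*t) - exp(-lambda_B*t)]
exp(-0.3626*5) = 0.1631639; exp(-0.2563*5) = 0.2776206
N_B = 0.3626 * 54890 / (0.2563 - 0.3626) * (0.1631639 - 0.2776206)
N_B = 21430

21430


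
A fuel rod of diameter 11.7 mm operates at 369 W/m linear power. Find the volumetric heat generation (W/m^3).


r = D / 2 / 1000 = 11.7 / 2 / 1000 = 0.00585 m
q''' = q' / (pi * r^2)
q''' = 369 / (pi * 0.00585^2)
q''' = 3.4321e+06 W/m^3

3.4321e+06


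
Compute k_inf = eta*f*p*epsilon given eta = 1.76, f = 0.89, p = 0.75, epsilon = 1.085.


k_inf = eta * f * p * epsilon
k_inf = 1.76 * 0.89 * 0.75 * 1.085
k_inf = 1.2747

1.2747


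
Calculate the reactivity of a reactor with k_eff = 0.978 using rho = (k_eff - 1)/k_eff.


rho = (k_eff - 1) / k_eff
rho = (0.978 - 1) / 0.978
rho = -0.022495

-0.022495


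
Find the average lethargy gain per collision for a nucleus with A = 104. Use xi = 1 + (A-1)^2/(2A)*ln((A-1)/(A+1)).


xi = 1 + (A-1)^2/(2A) * ln((A-1)/(A+1))
xi = 1 + (104-1)^2/(2*104) * ln((104-1)/(104 +1))
xi = 0.019108

0.019108


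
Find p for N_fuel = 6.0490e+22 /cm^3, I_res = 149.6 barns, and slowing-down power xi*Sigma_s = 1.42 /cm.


p = exp(-N * I * 1e-24 / (xi*Sigma_s))
p = exp(-6.0490e+22 * 149.6 * 1e-24 / 1.42)
p = 0.0017075

0.0017075


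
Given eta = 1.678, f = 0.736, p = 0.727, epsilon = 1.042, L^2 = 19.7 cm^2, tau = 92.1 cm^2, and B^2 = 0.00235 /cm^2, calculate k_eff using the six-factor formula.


k_inf = eta*f*p*eps = 1.678*0.736*0.727*1.042 = 0.9355606
P_TNL = 1/(1 + L^2*B^2) = 1/(1 + 19.7*0.00235) = 0.9557534
P_FNL = exp(-B^2*tau) = exp(-0.00235*92.1) = 0.8053849
k_eff = k_inf * P_TNL * P_FNL = 0.9355606 * 0.9557534 * 0.8053849
k_eff = 0.72015

0.72015


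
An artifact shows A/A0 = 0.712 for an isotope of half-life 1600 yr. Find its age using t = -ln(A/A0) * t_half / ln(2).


lambda = ln(2) / t_half = ln(2) / 1600 = 4.332170e-04 /yr
t = -ln(A/A0) / lambda
t = -ln(0.712) / 4.332170e-04
t = 784.08 yr

784.08


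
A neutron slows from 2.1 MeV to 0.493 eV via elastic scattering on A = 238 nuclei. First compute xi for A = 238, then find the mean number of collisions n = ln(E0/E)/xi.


xi = 1 + (A-1)^2/(2A)*ln((A-1)/(A+1)) = 0.008379872 (for A = 238)
n = ln(E0/E) / xi
n = ln(2.1e6 / 0.493) / 0.008379872
n = ln(4.259635e+06) / 0.008379872 = 1821.6

1821.6


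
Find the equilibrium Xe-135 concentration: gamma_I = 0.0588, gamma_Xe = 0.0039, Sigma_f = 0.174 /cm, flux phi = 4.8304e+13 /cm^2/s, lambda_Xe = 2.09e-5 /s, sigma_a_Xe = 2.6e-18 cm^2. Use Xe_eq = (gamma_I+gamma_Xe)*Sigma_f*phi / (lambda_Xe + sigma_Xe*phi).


Xe_eq = (gamma_I + gamma_Xe) * Sigma_f * phi / (lambda_Xe + sigma_Xe * phi)
Numerator = (0.0588 + 0.0039) * 0.174 * 4.8304e+13 = 5.269870e+11
Denominator = 2.09e-5 + 2.6e-18 * 4.8304e+13 = 1.464904e-04
Xe_eq = 5.269870e+11 / 1.464904e-04 = 3.5974e+15 /cm^3

3.5974e+15


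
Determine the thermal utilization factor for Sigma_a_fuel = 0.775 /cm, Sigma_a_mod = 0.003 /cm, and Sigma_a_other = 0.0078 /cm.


f = Sigma_a_fuel / (Sigma_a_fuel + Sigma_a_mod + Sigma_a_other)
f = 0.775 / (0.775 + 0.003 + 0.0078)
f = 0.98626

0.98626


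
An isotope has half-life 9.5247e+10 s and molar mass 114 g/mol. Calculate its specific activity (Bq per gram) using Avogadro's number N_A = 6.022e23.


lambda = ln(2) / t_half = ln(2) / 9.5247e+10 = 7.277365e-12 /s
SA = lambda * N_A / M
SA = 7.277365e-12 * 6.022e23 / 114
SA = 3.8442e+10 Bq/g

3.8442e+10


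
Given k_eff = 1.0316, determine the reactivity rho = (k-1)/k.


rho = (k_eff - 1) / k_eff
rho = (1.0316 - 1) / 1.0316
rho = 0.030632

0.030632


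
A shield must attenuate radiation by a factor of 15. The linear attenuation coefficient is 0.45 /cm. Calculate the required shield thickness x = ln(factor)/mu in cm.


x = ln(factor) / mu
x = ln(15) / 0.45
x = 6.0179 cm

6.0179


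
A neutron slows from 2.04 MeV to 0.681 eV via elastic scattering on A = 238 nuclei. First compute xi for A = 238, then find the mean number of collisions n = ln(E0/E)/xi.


xi = 1 + (A-1)^2/(2A)*ln((A-1)/(A+1)) = 0.008379872 (for A = 238)
n = ln(E0/E) / xi
n = ln(2.04e6 / 0.681) / 0.008379872
n = ln(2.995595e+06) / 0.008379872 = 1779.6

1779.6


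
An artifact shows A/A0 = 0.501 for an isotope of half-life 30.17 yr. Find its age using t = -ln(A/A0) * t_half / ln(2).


lambda = ln(2) / t_half = ln(2) / 30.17 = 0.02297472 /yr
t = -ln(A/A0) / lambda
t = -ln(0.501) / 0.02297472
t = 30.083 yr

30.083


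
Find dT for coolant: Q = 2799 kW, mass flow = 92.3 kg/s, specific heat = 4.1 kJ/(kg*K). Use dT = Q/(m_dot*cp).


dT = Q / (m_dot * cp)
dT = 2799 / (92.3 * 4.1)
dT = 7.3963 C

7.3963


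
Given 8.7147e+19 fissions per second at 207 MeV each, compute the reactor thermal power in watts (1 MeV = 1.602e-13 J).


P = fission_rate * E_MeV * 1.602e-13
P = 8.7147e+19 * 207 * 1.602e-13
P = 2.8899e+09 W

2.8899e+09


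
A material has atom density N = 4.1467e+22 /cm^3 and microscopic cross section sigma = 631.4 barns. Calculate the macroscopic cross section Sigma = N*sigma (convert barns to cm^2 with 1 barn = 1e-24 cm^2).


Sigma = N * sigma_barns * 1e-24
Sigma = 4.1467e+22 * 631.4 * 1e-24
Sigma = 26.182 /cm

26.182


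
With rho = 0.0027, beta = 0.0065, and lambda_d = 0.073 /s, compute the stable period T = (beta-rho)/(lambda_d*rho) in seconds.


T = (beta - rho) / (lambda_d * rho)
T = (0.0065 - 0.0027) / (0.073 * 0.0027)
T = 19.280 s

19.280


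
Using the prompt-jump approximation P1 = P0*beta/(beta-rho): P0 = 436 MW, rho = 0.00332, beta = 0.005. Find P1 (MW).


P1/P0 = beta / (beta - rho)
P1/P0 = 0.005 / (0.005 - 0.00332) = 2.976190
P1 = 436 * 2.976190 = 1297.6 MW

1297.6


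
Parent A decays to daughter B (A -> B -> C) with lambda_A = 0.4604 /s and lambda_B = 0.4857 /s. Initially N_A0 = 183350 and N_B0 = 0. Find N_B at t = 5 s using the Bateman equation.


N_B(t) = lambda_A * N_A0 / (lambda_B - lambda_A) * [exp(-lambda_A*t) - exp(-lambda_B*t)]
exp(-0.4604*5) = 0.1000585; exp(-0.4857*5) = 0.08816899
N_B = 0.4604 * 183350 / (0.4857 - 0.4604) * (0.1000585 - 0.08816899)
N_B = 39670

39670


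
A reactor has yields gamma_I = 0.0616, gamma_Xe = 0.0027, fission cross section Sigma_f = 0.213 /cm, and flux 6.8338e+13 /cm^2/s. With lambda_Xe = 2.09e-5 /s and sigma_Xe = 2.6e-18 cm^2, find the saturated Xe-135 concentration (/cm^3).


Xe_eq = (gamma_I + gamma_Xe) * Sigma_f * phi / (lambda_Xe + sigma_Xe * phi)
Numerator = (0.0616 + 0.0027) * 0.213 * 6.8338e+13 = 9.359504e+11
Denominator = 2.09e-5 + 2.6e-18 * 6.8338e+13 = 1.985788e-04
Xe_eq = 9.359504e+11 / 1.985788e-04 = 4.7132e+15 /cm^3

4.7132e+15


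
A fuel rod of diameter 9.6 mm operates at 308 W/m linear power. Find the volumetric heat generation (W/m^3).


r = D / 2 / 1000 = 9.6 / 2 / 1000 = 0.0048 m
q''' = q' / (pi * r^2)
q''' = 308 / (pi * 0.0048^2)
q''' = 4.2552e+06 W/m^3

4.2552e+06


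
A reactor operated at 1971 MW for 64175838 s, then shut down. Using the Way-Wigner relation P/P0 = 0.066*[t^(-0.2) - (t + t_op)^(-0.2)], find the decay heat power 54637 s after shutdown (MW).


P/P0 = 0.066 * [t^(-0.2) - (t + t_op)^(-0.2)]
P/P0 = 0.066 * [54637^(-0.2) - (54637 + 64175838)^(-0.2)]
P/P0 = 0.066 * [0.1128503 - 0.02744428] = 0.005636797
P = 1971 * 0.005636797 = 11.110 MW

11.110


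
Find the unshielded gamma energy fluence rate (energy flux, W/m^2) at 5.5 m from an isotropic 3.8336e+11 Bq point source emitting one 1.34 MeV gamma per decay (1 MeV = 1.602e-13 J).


psi = A * E * 1.602e-13 / (4*pi*r^2)
psi = 3.8336e+11 * 1.34 * 1.602e-13 / (4*pi*5.5^2)
psi = 2.1649e-04 W/m^2

2.1649e-04


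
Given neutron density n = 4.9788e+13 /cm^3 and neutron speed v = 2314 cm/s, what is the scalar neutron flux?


phi = n * v
phi = 4.9788e+13 * 2314
phi = 1.1521e+17 /cm^2/s

1.1521e+17


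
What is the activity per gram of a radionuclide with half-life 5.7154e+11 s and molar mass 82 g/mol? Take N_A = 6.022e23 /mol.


lambda = ln(2) / t_half = ln(2) / 5.7154e+11 = 1.212771e-12 /s
SA = lambda * N_A / M
SA = 1.212771e-12 * 6.022e23 / 82
SA = 8.9065e+09 Bq/g

8.9065e+09


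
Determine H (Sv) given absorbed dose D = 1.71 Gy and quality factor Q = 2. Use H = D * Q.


H = D * Q
H = 1.71 * 2
H = 3.4200 Sv

3.4200


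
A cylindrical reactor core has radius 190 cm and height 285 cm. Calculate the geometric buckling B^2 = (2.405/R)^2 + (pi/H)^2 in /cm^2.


B^2 = (2.405/R)^2 + (pi/H)^2
B^2 = (2.405/190)^2 + (pi/285)^2
B^2 = 2.8173e-04 /cm^2

2.8173e-04


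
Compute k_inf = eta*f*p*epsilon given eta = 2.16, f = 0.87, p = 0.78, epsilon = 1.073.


k_inf = eta * f * p * epsilon
k_inf = 2.16 * 0.87 * 0.78 * 1.073
k_inf = 1.5728

1.5728


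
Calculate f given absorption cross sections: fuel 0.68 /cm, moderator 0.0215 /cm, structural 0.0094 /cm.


f = Sigma_a_fuel / (Sigma_a_fuel + Sigma_a_mod + Sigma_a_other)
f = 0.68 / (0.68 + 0.0215 + 0.0094)
f = 0.95653

0.95653


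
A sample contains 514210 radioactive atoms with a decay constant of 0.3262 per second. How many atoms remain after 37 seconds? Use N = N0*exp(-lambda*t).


N = N0 * exp(-lambda * t)
N = 514210 * exp(-0.3262 * 37)
N = 2.9476

2.9476


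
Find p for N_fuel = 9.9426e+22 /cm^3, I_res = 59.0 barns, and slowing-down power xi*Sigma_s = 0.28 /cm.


p = exp(-N * I * 1e-24 / (xi*Sigma_s))
p = exp(-9.9426e+22 * 59.0 * 1e-24 / 0.28)
p = 7.9675e-10

7.9675e-10


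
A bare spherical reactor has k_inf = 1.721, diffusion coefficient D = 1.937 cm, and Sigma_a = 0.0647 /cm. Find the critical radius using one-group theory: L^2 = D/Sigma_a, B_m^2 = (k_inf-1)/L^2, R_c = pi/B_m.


L^2 = D / Sigma_a = 1.937 / 0.0647 = 29.93818 cm^2
B_m^2 = (k_inf - 1) / L^2 = (1.721 - 1) / 29.93818 = 0.02408296 /cm^2
For a bare sphere: B_g = pi/R, so R_c = pi / sqrt(B_m^2)
R_c = pi / sqrt(0.02408296) = 20.244 cm

20.244


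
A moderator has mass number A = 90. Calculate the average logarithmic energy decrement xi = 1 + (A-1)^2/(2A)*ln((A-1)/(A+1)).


xi = 1 + (A-1)^2/(2A) * ln((A-1)/(A+1))
xi = 1 + (90-1)^2/(2*90) * ln((90-1)/(90 +1))
xi = 0.022059

0.022059


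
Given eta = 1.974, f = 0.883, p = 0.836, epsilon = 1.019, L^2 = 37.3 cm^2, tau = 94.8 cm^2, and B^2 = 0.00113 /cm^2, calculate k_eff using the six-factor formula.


k_inf = eta*f*p*eps = 1.974*0.883*0.836*1.019 = 1.484870
P_TNL = 1/(1 + L^2*B^2) = 1/(1 + 37.3*0.00113) = 0.9595557
P_FNL = exp(-B^2*tau) = exp(-0.00113*94.8) = 0.8984143
k_eff = k_inf * P_TNL * P_FNL = 1.484870 * 0.9595557 * 0.8984143
k_eff = 1.2801

1.2801


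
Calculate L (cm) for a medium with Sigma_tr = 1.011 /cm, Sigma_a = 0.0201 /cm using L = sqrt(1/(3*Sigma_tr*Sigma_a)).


D = 1 / (3 * Sigma_tr) = 1 / (3 * 1.011) = 0.3297066 cm
L = sqrt(D / Sigma_a)
L = sqrt(0.3297066 / 0.0201)
L = 4.0501 cm

4.0501


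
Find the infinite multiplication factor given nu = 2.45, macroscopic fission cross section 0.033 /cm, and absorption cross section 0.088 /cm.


k_inf = nu * Sigma_f / Sigma_a
k_inf = 2.45 * 0.033 / 0.088
k_inf = 0.91875

0.91875


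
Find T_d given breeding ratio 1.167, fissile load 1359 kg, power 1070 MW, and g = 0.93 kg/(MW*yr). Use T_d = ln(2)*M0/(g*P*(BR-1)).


Breeding gain G = BR - 1 = 1.167 - 1 = 0.167
Fissile production rate = g * P * G = 0.93 * 1070 * 0.167 = 166.1817 kg/yr
T_d = ln(2) * M0 / (g * P * G)
T_d = ln(2) * 1359 / 166.1817 = 5.6684 yr

5.6684


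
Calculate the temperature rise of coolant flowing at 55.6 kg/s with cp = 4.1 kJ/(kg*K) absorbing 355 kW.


dT = Q / (m_dot * cp)
dT = 355 / (55.6 * 4.1)
dT = 1.5573 C

1.5573


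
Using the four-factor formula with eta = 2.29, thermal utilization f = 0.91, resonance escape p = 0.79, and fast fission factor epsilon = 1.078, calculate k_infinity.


k_inf = eta * f * p * epsilon
k_inf = 2.29 * 0.91 * 0.79 * 1.078
k_inf = 1.7747

1.7747


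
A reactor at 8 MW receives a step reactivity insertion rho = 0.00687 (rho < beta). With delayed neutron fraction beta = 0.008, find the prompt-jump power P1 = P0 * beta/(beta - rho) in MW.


P1/P0 = beta / (beta - rho)
P1/P0 = 0.008 / (0.008 - 0.00687) = 7.079646
P1 = 8 * 7.079646 = 56.637 MW

56.637


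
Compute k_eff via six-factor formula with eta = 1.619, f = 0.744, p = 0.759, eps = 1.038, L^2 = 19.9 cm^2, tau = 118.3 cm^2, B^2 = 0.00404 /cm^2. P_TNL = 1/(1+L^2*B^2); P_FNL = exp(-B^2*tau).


k_inf = eta*f*p*eps = 1.619*0.744*0.759*1.038 = 0.9489841
P_TNL = 1/(1 + L^2*B^2) = 1/(1 + 19.9*0.00404) = 0.9255865
P_FNL = exp(-B^2*tau) = exp(-0.00404*118.3) = 0.6200644
k_eff = k_inf * P_TNL * P_FNL = 0.9489841 * 0.9255865 * 0.6200644
k_eff = 0.54464

0.54464


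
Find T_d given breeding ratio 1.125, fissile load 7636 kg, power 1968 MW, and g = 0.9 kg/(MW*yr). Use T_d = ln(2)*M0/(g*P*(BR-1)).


Breeding gain G = BR - 1 = 1.125 - 1 = 0.125
Fissile production rate = g * P * G = 0.9 * 1968 * 0.125 = 221.4 kg/yr
T_d = ln(2) * M0 / (g * P * G)
T_d = ln(2) * 7636 / 221.4 = 23.906 yr

23.906


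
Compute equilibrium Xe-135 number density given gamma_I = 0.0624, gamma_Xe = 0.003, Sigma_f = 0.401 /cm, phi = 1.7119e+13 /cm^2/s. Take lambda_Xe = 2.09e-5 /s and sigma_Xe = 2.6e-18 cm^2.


Xe_eq = (gamma_I + gamma_Xe) * Sigma_f * phi / (lambda_Xe + sigma_Xe * phi)
Numerator = (0.0624 + 0.003) * 0.401 * 1.7119e+13 = 4.489526e+11
Denominator = 2.09e-5 + 2.6e-18 * 1.7119e+13 = 6.540940e-05
Xe_eq = 4.489526e+11 / 6.540940e-05 = 6.8637e+15 /cm^3

6.8637e+15


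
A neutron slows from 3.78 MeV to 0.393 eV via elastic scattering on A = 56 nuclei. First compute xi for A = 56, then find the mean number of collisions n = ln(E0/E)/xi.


xi = 1 + (A-1)^2/(2A)*ln((A-1)/(A+1)) = 0.03529286 (for A = 56)
n = ln(E0/E) / xi
n = ln(3.78e6 / 0.393) / 0.03529286
n = ln(9.618321e+06) / 0.03529286 = 455.59

455.59


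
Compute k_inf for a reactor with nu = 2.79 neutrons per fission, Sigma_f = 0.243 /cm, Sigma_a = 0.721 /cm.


k_inf = nu * Sigma_f / Sigma_a
k_inf = 2.79 * 0.243 / 0.721
k_inf = 0.94032

0.94032


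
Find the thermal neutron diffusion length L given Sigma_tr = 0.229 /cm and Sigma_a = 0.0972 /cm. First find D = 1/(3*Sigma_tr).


D = 1 / (3 * Sigma_tr) = 1 / (3 * 0.229) = 1.455604 cm
L = sqrt(D / Sigma_a)
L = sqrt(1.455604 / 0.0972)
L = 3.8698 cm

3.8698


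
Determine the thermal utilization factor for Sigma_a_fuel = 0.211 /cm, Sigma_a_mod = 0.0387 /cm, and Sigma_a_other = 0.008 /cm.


f = Sigma_a_fuel / (Sigma_a_fuel + Sigma_a_mod + Sigma_a_other)
f = 0.211 / (0.211 + 0.0387 + 0.008)
f = 0.81878

0.81878


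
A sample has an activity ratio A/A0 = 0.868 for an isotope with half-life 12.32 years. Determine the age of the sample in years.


lambda = ln(2) / t_half = ln(2) / 12.32 = 0.05626195 /yr
t = -ln(A/A0) / lambda
t = -ln(0.868) / 0.05626195
t = 2.5162 yr

2.5162


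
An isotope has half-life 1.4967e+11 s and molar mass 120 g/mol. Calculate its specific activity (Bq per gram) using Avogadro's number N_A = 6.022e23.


lambda = ln(2) / t_half = ln(2) / 1.4967e+11 = 4.631170e-12 /s
SA = lambda * N_A / M
SA = 4.631170e-12 * 6.022e23 / 120
SA = 2.3241e+10 Bq/g

2.3241e+10


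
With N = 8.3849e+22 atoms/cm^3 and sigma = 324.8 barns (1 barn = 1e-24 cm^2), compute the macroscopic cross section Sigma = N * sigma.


Sigma = N * sigma_barns * 1e-24
Sigma = 8.3849e+22 * 324.8 * 1e-24
Sigma = 27.234 /cm

27.234


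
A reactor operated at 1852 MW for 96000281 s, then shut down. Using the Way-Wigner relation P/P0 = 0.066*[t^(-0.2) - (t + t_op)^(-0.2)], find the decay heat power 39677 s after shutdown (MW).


P/P0 = 0.066 * [t^(-0.2) - (t + t_op)^(-0.2)]
P/P0 = 0.066 * [39677^(-0.2) - (39677 + 96000281)^(-0.2)]
P/P0 = 0.066 * [0.1203074 - 0.02532268] = 0.006268992
P = 1852 * 0.006268992 = 11.610 MW

11.610


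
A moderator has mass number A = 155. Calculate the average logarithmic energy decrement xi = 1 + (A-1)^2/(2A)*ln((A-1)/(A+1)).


xi = 1 + (A-1)^2/(2A) * ln((A-1)/(A+1))
xi = 1 + (155-1)^2/(2*155) * ln((155-1)/(155 +1))
xi = 0.012848

0.012848


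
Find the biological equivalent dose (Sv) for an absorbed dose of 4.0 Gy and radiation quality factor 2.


H = D * Q
H = 4.0 * 2
H = 8.0000 Sv

8.0000


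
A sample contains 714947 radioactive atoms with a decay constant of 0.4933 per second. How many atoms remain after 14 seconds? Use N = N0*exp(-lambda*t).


N = N0 * exp(-lambda * t)
N = 714947 * exp(-0.4933 * 14)
N = 716.06

716.06


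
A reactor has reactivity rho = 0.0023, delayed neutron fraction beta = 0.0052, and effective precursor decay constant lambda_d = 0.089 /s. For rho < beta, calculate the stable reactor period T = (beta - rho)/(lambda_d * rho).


T = (beta - rho) / (lambda_d * rho)
T = (0.0052 - 0.0023) / (0.089 * 0.0023)
T = 14.167 s

14.167


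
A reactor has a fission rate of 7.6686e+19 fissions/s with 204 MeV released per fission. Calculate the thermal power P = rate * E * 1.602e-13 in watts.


P = fission_rate * E_MeV * 1.602e-13
P = 7.6686e+19 * 204 * 1.602e-13
P = 2.5062e+09 W

2.5062e+09


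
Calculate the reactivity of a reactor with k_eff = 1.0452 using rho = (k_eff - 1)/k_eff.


rho = (k_eff - 1) / k_eff
rho = (1.0452 - 1) / 1.0452
rho = 0.043245

0.043245


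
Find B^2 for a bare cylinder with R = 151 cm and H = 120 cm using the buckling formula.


B^2 = (2.405/R)^2 + (pi/H)^2
B^2 = (2.405/151)^2 + (pi/120)^2
B^2 = 9.3906e-04 /cm^2

9.3906e-04


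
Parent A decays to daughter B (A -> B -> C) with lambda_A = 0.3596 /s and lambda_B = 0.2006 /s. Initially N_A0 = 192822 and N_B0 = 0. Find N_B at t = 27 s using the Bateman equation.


N_B(t) = lambda_A * N_A0 / (lambda_B - lambda_A) * [exp(-lambda_A*t) - exp(-lambda_B*t)]
exp(-0.3596*27) = 6.072227e-05; exp(-0.2006*27) = 0.004444002
N_B = 0.3596 * 192822 / (0.2006 - 0.3596) * (6.072227e-05 - 0.004444002)
N_B = 1911.5

1911.5


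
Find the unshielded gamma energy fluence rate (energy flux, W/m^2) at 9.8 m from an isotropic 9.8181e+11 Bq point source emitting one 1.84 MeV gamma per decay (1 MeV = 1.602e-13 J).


psi = A * E * 1.602e-13 / (4*pi*r^2)
psi = 9.8181e+11 * 1.84 * 1.602e-13 / (4*pi*9.8^2)
psi = 2.3980e-04 W/m^2

2.3980e-04


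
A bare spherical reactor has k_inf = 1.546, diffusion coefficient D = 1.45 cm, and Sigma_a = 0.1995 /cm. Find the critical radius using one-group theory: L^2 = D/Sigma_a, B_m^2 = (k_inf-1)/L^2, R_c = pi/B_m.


L^2 = D / Sigma_a = 1.45 / 0.1995 = 7.268170 cm^2
B_m^2 = (k_inf - 1) / L^2 = (1.546 - 1) / 7.268170 = 0.07512207 /cm^2
For a bare sphere: B_g = pi/R, so R_c = pi / sqrt(B_m^2)
R_c = pi / sqrt(0.07512207) = 11.462 cm

11.462


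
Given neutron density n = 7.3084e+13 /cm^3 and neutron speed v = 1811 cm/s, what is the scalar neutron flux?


phi = n * v
phi = 7.3084e+13 * 1811
phi = 1.3236e+17 /cm^2/s

1.3236e+17


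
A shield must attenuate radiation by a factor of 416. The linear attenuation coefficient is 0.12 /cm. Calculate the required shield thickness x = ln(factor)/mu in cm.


x = ln(factor) / mu
x = ln(416) / 0.12
x = 50.256 cm

50.256


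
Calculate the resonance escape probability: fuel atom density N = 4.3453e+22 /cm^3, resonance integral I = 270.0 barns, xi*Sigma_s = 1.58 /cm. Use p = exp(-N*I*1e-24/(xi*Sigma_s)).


p = exp(-N * I * 1e-24 / (xi*Sigma_s))
p = exp(-4.3453e+22 * 270.0 * 1e-24 / 1.58)
p = 5.9586e-04

5.9586e-04


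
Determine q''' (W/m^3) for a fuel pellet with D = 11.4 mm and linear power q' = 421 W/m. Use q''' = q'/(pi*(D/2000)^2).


r = D / 2 / 1000 = 11.4 / 2 / 1000 = 0.0057 m
q''' = q' / (pi * r^2)
q''' = 421 / (pi * 0.0057^2)
q''' = 4.1246e+06 W/m^3

4.1246e+06


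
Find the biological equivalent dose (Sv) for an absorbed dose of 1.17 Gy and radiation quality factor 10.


H = D * Q
H = 1.17 * 10
H = 11.700 Sv

11.700


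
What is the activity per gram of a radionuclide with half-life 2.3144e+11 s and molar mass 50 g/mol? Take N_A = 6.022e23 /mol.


lambda = ln(2) / t_half = ln(2) / 2.3144e+11 = 2.994933e-12 /s
SA = lambda * N_A / M
SA = 2.994933e-12 * 6.022e23 / 50
SA = 3.6071e+10 Bq/g

3.6071e+10


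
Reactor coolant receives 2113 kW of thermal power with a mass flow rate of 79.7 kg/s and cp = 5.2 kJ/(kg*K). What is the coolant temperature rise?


dT = Q / (m_dot * cp)
dT = 2113 / (79.7 * 5.2)
dT = 5.0984 C

5.0984


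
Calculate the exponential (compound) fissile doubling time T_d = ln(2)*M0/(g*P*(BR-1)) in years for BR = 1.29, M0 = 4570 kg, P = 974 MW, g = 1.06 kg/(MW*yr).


Breeding gain G = BR - 1 = 1.29 - 1 = 0.29
Fissile production rate = g * P * G = 1.06 * 974 * 0.29 = 299.4076 kg/yr
T_d = ln(2) * M0 / (g * P * G)
T_d = ln(2) * 4570 / 299.4076 = 10.580 yr

10.580


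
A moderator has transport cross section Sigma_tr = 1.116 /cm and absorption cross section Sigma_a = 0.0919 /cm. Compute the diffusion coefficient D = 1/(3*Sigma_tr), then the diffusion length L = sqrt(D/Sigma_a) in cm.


D = 1 / (3 * Sigma_tr) = 1 / (3 * 1.116) = 0.2986858 cm
L = sqrt(D / Sigma_a)
L = sqrt(0.2986858 / 0.0919)
L = 1.8028 cm

1.8028


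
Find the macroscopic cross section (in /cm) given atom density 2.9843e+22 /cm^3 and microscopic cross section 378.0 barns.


Sigma = N * sigma_barns * 1e-24
Sigma = 2.9843e+22 * 378.0 * 1e-24
Sigma = 11.281 /cm

11.281


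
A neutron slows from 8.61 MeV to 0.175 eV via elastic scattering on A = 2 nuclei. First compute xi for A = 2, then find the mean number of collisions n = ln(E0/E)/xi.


xi = 1 + (A-1)^2/(2A)*ln((A-1)/(A+1)) = 0.7253469 (for A = 2)
n = ln(E0/E) / xi
n = ln(8.61e6 / 0.175) / 0.7253469
n = ln(4.920000e+07) / 0.7253469 = 24.418

24.418


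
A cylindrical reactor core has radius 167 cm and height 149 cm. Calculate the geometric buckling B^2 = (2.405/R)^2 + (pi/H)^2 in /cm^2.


B^2 = (2.405/R)^2 + (pi/H)^2
B^2 = (2.405/167)^2 + (pi/149)^2
B^2 = 6.5195e-04 /cm^2

6.5195e-04


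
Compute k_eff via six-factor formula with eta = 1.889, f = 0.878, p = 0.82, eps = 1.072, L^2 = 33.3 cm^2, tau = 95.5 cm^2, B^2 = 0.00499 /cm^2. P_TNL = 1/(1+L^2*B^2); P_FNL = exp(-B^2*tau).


k_inf = eta*f*p*eps = 1.889*0.878*0.82*1.072 = 1.457925
P_TNL = 1/(1 + L^2*B^2) = 1/(1 + 33.3*0.00499) = 0.8575101
P_FNL = exp(-B^2*tau) = exp(-0.00499*95.5) = 0.6209250
k_eff = k_inf * P_TNL * P_FNL = 1.457925 * 0.8575101 * 0.6209250
k_eff = 0.77627

0.77627


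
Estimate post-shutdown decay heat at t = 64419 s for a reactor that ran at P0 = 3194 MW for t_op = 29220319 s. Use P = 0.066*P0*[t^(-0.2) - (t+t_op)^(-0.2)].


P/P0 = 0.066 * [t^(-0.2) - (t + t_op)^(-0.2)]
P/P0 = 0.066 * [64419^(-0.2) - (64419 + 29220319)^(-0.2)]
P/P0 = 0.066 * [0.1091936 - 0.03211232] = 0.005087364
P = 3194 * 0.005087364 = 16.249 MW

16.249


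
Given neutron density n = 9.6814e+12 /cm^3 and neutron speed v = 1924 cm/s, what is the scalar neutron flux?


phi = n * v
phi = 9.6814e+12 * 1924
phi = 1.8627e+16 /cm^2/s

1.8627e+16


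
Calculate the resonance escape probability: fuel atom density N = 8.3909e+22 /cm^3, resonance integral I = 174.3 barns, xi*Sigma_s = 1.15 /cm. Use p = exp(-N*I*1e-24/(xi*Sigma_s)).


p = exp(-N * I * 1e-24 / (xi*Sigma_s))
p = exp(-8.3909e+22 * 174.3 * 1e-24 / 1.15)
p = 2.9976e-06

2.9976e-06


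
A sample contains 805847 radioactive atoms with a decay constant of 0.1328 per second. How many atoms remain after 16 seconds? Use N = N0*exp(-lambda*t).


N = N0 * exp(-lambda * t)
N = 805847 * exp(-0.1328 * 16)
N = 96264

96264


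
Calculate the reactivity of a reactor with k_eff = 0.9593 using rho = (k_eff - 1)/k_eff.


rho = (k_eff - 1) / k_eff
rho = (0.9593 - 1) / 0.9593
rho = -0.042427

-0.042427


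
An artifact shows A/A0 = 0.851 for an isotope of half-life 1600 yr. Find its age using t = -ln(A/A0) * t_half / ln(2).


lambda = ln(2) / t_half = ln(2) / 1600 = 4.332170e-04 /yr
t = -ln(A/A0) / lambda
t = -ln(0.851) / 4.332170e-04
t = 372.43 yr

372.43


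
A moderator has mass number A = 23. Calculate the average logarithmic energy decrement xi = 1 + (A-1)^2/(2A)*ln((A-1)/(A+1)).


xi = 1 + (A-1)^2/(2A) * ln((A-1)/(A+1))
xi = 1 + (23-1)^2/(2*23) * ln((23-1)/(23 +1))
xi = 0.084489

0.084489


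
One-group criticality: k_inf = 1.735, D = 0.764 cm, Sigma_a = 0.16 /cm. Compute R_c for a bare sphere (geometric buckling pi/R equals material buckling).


L^2 = D / Sigma_a = 0.764 / 0.16 = 4.775000 cm^2
B_m^2 = (k_inf - 1) / L^2 = (1.735 - 1) / 4.775000 = 0.1539267 /cm^2
For a bare sphere: B_g = pi/R, so R_c = pi / sqrt(B_m^2)
R_c = pi / sqrt(0.1539267) = 8.0074 cm

8.0074


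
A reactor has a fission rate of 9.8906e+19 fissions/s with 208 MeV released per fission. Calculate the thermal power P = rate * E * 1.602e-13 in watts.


P = fission_rate * E_MeV * 1.602e-13
P = 9.8906e+19 * 208 * 1.602e-13
P = 3.2957e+09 W

3.2957e+09


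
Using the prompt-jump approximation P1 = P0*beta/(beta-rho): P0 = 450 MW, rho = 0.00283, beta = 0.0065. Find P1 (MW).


P1/P0 = beta / (beta - rho)
P1/P0 = 0.0065 / (0.0065 - 0.00283) = 1.771117
P1 = 450 * 1.771117 = 797.00 MW

797.00


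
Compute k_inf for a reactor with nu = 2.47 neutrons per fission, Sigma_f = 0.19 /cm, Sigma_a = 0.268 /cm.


k_inf = nu * Sigma_f / Sigma_a
k_inf = 2.47 * 0.19 / 0.268
k_inf = 1.7511

1.7511


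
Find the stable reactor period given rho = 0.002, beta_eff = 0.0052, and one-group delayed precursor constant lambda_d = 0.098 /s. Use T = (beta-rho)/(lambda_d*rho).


T = (beta - rho) / (lambda_d * rho)
T = (0.0052 - 0.002) / (0.098 * 0.002)
T = 16.327 s

16.327


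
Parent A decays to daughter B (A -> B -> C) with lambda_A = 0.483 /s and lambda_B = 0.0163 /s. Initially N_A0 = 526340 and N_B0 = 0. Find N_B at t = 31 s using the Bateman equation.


N_B(t) = lambda_A * N_A0 / (lambda_B - lambda_A) * [exp(-lambda_A*t) - exp(-lambda_B*t)]
exp(-0.483*31) = 3.142742e-07; exp(-0.0163*31) = 0.6033246
N_B = 0.483 * 526340 / (0.0163 - 0.483) * (3.142742e-07 - 0.6033246)
N_B = 328645

328645


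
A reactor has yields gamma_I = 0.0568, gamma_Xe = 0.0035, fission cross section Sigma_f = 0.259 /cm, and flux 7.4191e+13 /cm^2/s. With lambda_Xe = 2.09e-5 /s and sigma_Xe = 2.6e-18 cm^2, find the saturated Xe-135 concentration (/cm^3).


Xe_eq = (gamma_I + gamma_Xe) * Sigma_f * phi / (lambda_Xe + sigma_Xe * phi)
Numerator = (0.0568 + 0.0035) * 0.259 * 7.4191e+13 = 1.158693e+12
Denominator = 2.09e-5 + 2.6e-18 * 7.4191e+13 = 2.137966e-04
Xe_eq = 1.158693e+12 / 2.137966e-04 = 5.4196e+15 /cm^3

5.4196e+15


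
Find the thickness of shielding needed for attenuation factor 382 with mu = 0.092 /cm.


x = ln(factor) / mu
x = ln(382) / 0.092
x = 64.624 cm

64.624


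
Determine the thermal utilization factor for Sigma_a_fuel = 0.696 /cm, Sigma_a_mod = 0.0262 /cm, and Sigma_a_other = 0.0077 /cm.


f = Sigma_a_fuel / (Sigma_a_fuel + Sigma_a_mod + Sigma_a_other)
f = 0.696 / (0.696 + 0.0262 + 0.0077)
f = 0.95356

0.95356


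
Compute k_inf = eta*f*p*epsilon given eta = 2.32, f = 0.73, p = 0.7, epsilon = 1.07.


k_inf = eta * f * p * epsilon
k_inf = 2.32 * 0.73 * 0.7 * 1.07
k_inf = 1.2685

1.2685


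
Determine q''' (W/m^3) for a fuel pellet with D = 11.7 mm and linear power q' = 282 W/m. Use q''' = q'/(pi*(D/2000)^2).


r = D / 2 / 1000 = 11.7 / 2 / 1000 = 0.00585 m
q''' = q' / (pi * r^2)
q''' = 282 / (pi * 0.00585^2)
q''' = 2.6229e+06 W/m^3

2.6229e+06


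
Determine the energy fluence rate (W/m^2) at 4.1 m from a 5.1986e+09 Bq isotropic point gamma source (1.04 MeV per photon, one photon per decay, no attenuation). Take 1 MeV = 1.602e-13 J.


psi = A * E * 1.602e-13 / (4*pi*r^2)
psi = 5.1986e+09 * 1.04 * 1.602e-13 / (4*pi*4.1^2)
psi = 4.1002e-06 W/m^2

4.1002e-06


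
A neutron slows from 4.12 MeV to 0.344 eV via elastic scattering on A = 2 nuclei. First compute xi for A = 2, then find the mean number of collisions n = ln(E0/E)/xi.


xi = 1 + (A-1)^2/(2A)*ln((A-1)/(A+1)) = 0.7253469 (for A = 2)
n = ln(E0/E) / xi
n = ln(4.12e6 / 0.344) / 0.7253469
n = ln(1.197674e+07) / 0.7253469 = 22.470

22.470


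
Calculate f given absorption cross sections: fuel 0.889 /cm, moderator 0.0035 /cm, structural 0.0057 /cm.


f = Sigma_a_fuel / (Sigma_a_fuel + Sigma_a_mod + Sigma_a_other)
f = 0.889 / (0.889 + 0.0035 + 0.0057)
f = 0.98976

0.98976


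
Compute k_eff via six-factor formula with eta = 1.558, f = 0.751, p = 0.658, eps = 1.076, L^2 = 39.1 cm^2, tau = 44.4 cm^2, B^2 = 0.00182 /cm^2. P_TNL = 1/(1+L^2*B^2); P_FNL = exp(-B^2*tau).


k_inf = eta*f*p*eps = 1.558*0.751*0.658*1.076 = 0.8284104
P_TNL = 1/(1 + L^2*B^2) = 1/(1 + 39.1*0.00182) = 0.9335656
P_FNL = exp(-B^2*tau) = exp(-0.00182*44.4) = 0.9223708
k_eff = k_inf * P_TNL * P_FNL = 0.8284104 * 0.9335656 * 0.9223708
k_eff = 0.71334

0.71334


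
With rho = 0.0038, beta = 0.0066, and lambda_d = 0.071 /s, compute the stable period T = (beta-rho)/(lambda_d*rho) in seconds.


T = (beta - rho) / (lambda_d * rho)
T = (0.0066 - 0.0038) / (0.071 * 0.0038)
T = 10.378 s

10.378


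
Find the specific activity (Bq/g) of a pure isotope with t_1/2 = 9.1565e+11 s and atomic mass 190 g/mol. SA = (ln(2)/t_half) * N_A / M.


lambda = ln(2) / t_half = ln(2) / 9.1565e+11 = 7.570001e-13 /s
SA = lambda * N_A / M
SA = 7.570001e-13 * 6.022e23 / 190
SA = 2.3993e+09 Bq/g

2.3993e+09


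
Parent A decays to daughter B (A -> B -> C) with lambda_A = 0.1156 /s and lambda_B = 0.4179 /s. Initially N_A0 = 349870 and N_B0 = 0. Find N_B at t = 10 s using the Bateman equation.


N_B(t) = lambda_A * N_A0 / (lambda_B - lambda_A) * [exp(-lambda_A*t) - exp(-lambda_B*t)]
exp(-0.1156*10) = 0.3147426; exp(-0.4179*10) = 0.01531381
N_B = 0.1156 * 349870 / (0.4179 - 0.1156) * (0.3147426 - 0.01531381)
N_B = 40061

40061


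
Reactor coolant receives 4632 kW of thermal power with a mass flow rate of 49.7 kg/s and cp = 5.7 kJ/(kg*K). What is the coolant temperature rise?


dT = Q / (m_dot * cp)
dT = 4632 / (49.7 * 5.7)
dT = 16.351 C

16.351


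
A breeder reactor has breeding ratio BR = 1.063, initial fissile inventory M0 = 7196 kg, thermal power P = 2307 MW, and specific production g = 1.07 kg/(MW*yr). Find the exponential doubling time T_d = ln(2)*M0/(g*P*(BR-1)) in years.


Breeding gain G = BR - 1 = 1.063 - 1 = 0.063
Fissile production rate = g * P * G = 1.07 * 2307 * 0.063 = 155.51487 kg/yr
T_d = ln(2) * M0 / (g * P * G)
T_d = ln(2) * 7196 / 155.51487 = 32.073 yr

32.073


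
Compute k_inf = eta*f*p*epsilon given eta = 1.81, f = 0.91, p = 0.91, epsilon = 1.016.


k_inf = eta * f * p * epsilon
k_inf = 1.81 * 0.91 * 0.91 * 1.016
k_inf = 1.5228

1.5228


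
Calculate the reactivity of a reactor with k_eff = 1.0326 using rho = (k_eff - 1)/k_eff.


rho = (k_eff - 1) / k_eff
rho = (1.0326 - 1) / 1.0326
rho = 0.031571

0.031571


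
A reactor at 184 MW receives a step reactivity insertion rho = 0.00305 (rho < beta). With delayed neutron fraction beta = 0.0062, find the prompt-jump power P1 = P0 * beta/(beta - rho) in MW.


P1/P0 = beta / (beta - rho)
P1/P0 = 0.0062 / (0.0062 - 0.00305) = 1.968254
P1 = 184 * 1.968254 = 362.16 MW

362.16


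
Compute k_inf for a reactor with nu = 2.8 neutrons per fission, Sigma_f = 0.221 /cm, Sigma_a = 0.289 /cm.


k_inf = nu * Sigma_f / Sigma_a
k_inf = 2.8 * 0.221 / 0.289
k_inf = 2.1412

2.1412


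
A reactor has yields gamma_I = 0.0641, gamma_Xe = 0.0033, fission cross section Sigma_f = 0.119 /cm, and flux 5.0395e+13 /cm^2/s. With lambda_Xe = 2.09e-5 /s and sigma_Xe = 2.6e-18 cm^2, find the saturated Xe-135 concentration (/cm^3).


Xe_eq = (gamma_I + gamma_Xe) * Sigma_f * phi / (lambda_Xe + sigma_Xe * phi)
Numerator = (0.0641 + 0.0033) * 0.119 * 5.0395e+13 = 4.041981e+11
Denominator = 2.09e-5 + 2.6e-18 * 5.0395e+13 = 1.519270e-04
Xe_eq = 4.041981e+11 / 1.519270e-04 = 2.6605e+15 /cm^3

2.6605e+15


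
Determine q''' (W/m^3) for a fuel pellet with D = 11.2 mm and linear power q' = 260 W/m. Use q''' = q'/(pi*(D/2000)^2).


r = D / 2 / 1000 = 11.2 / 2 / 1000 = 0.0056 m
q''' = q' / (pi * r^2)
q''' = 260 / (pi * 0.0056^2)
q''' = 2.6390e+06 W/m^3

2.6390e+06


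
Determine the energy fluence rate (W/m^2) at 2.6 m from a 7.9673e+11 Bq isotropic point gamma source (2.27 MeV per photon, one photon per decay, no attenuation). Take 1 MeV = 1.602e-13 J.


psi = A * E * 1.602e-13 / (4*pi*r^2)
psi = 7.9673e+11 * 2.27 * 1.602e-13 / (4*pi*2.6^2)
psi = 0.0034107 W/m^2

0.0034107


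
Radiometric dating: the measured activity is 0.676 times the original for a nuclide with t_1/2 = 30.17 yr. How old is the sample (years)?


lambda = ln(2) / t_half = ln(2) / 30.17 = 0.02297472 /yr
t = -ln(A/A0) / lambda
t = -ln(0.676) / 0.02297472
t = 17.043 yr

17.043


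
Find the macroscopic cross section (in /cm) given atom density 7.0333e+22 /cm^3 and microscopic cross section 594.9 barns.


Sigma = N * sigma_barns * 1e-24
Sigma = 7.0333e+22 * 594.9 * 1e-24
Sigma = 41.841 /cm

41.841


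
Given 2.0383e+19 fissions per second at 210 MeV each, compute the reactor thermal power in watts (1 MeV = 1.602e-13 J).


P = fission_rate * E_MeV * 1.602e-13
P = 2.0383e+19 * 210 * 1.602e-13
P = 6.8572e+08 W

6.8572e+08


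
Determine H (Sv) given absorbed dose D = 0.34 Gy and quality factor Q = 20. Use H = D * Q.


H = D * Q
H = 0.34 * 20
H = 6.8000 Sv

6.8000


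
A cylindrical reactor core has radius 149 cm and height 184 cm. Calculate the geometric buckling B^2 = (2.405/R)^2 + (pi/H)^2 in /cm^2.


B^2 = (2.405/R)^2 + (pi/H)^2
B^2 = (2.405/149)^2 + (pi/184)^2
B^2 = 5.5205e-04 /cm^2

5.5205e-04


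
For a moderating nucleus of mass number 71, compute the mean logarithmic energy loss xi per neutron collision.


xi = 1 + (A-1)^2/(2A) * ln((A-1)/(A+1))
xi = 1 + (71-1)^2/(2*71) * ln((71-1)/(71 +1))
xi = 0.027906

0.027906


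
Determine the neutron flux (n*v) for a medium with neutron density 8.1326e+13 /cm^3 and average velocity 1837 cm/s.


phi = n * v
phi = 8.1326e+13 * 1837
phi = 1.4940e+17 /cm^2/s

1.4940e+17


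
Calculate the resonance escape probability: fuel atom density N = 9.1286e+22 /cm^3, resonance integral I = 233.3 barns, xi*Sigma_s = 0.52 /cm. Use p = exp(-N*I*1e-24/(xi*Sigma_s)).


p = exp(-N * I * 1e-24 / (xi*Sigma_s))
p = exp(-9.1286e+22 * 233.3 * 1e-24 / 0.52)
p = 1.6335e-18

1.6335e-18


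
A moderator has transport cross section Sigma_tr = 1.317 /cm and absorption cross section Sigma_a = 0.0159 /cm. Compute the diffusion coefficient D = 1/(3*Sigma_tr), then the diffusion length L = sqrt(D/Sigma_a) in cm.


D = 1 / (3 * Sigma_tr) = 1 / (3 * 1.317) = 0.2531005 cm
L = sqrt(D / Sigma_a)
L = sqrt(0.2531005 / 0.0159)
L = 3.9898 cm

3.9898


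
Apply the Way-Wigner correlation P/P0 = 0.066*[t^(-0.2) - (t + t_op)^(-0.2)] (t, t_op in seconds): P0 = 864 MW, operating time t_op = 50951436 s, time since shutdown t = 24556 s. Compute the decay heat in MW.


P/P0 = 0.066 * [t^(-0.2) - (t + t_op)^(-0.2)]
P/P0 = 0.066 * [24556^(-0.2) - (24556 + 50951436)^(-0.2)]
P/P0 = 0.066 * [0.1324245 - 0.02874265] = 0.006843002
P = 864 * 0.006843002 = 5.9124 MW

5.9124


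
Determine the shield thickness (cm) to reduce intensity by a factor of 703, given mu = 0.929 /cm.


x = ln(factor) / mu
x = ln(703) / 0.929
x = 7.0564 cm

7.0564


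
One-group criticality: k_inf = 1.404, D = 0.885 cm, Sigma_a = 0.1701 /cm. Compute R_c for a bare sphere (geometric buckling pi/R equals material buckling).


L^2 = D / Sigma_a = 0.885 / 0.1701 = 5.202822 cm^2
B_m^2 = (k_inf - 1) / L^2 = (1.404 - 1) / 5.202822 = 0.07765017 /cm^2
For a bare sphere: B_g = pi/R, so R_c = pi / sqrt(B_m^2)
R_c = pi / sqrt(0.07765017) = 11.274 cm

11.274
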